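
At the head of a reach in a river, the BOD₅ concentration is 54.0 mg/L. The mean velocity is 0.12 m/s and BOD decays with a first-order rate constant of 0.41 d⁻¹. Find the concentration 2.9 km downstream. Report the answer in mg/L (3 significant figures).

48.1 mg/L

Travel time t = 2.9 km / 0.12 m/s = 2900/0.12 = 2.417e+04 s = 0.2797 d.
First-order decay: C = 54.0·exp(−0.41·0.2797) = 54.0·0.8917 = 48.15 mg/L.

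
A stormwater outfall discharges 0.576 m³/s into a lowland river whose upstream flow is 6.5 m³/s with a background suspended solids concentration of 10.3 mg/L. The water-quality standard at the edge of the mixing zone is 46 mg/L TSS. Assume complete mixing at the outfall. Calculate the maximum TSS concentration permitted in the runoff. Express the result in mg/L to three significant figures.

Mass balance: 46·7.076 = 0.576·Cₑ + 6.5·10.3.
Cₑ = (325.5 − 66.95) / 0.576 = 448.9 mg/L.

449 mg/L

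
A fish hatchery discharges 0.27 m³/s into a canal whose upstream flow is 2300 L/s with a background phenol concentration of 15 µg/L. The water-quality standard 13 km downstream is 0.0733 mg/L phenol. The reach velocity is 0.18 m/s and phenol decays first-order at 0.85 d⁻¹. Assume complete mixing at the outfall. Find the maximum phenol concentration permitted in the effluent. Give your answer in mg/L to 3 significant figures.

1.29 mg/L

2300 L/s = 2.3 m³/s.
15 µg/L = 0.015 mg/L.
Travel time to the compliance point: t = 1.3e+04/0.18 = 7.222e+04 s = 0.8359 d; decay factor exp(−0.85·0.8359) = 0.4914.
So the concentration just after mixing may be at most 0.0733/0.4914 = 0.1492 mg/L.
Mass balance: 0.1492·2.57 = 0.27·Cₑ + 2.3·0.015.
Cₑ = (0.3834 − 0.0345) / 0.27 = 1.292 mg/L.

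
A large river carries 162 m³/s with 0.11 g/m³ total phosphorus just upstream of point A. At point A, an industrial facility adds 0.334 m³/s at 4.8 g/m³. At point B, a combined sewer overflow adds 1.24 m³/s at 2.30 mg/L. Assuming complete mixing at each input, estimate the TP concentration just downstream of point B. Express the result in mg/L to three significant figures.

0.136 mg/L

After input A: C = (162·0.11 + 0.334·4.8) / 162.3 = 0.1196 mg/L.
After input B: C = (162.3·0.1196 + 1.24·2.3) / 163.6 = 0.1362 mg/L.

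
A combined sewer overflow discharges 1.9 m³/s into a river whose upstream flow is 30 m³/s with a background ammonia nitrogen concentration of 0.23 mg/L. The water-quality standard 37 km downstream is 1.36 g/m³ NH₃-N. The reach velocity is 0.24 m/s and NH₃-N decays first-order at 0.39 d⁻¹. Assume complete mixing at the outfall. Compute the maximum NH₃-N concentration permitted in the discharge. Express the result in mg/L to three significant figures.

Travel time to the compliance point: t = 3.7e+04/0.24 = 1.542e+05 s = 1.784 d; decay factor exp(−0.39·1.784) = 0.4986.
So the concentration just after mixing may be at most 1.36/0.4986 = 2.727 mg/L.
Mass balance: 2.727·31.9 = 1.9·Cₑ + 30·0.23.
Cₑ = (87.01 − 6.9) / 1.9 = 42.16 mg/L.

42.2 mg/L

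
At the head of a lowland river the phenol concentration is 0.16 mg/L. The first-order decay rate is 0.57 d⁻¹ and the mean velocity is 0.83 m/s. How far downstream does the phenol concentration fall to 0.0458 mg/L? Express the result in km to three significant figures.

From C = C₀·e^(−kt), t = ln(C₀/C)/k = ln(0.16/0.0458)/0.57 = 1.251/0.57 = 2.195 d.
Distance = v·t = 0.83 m/s × 1.896e+05 s = 1.574e+05 m = 157.4 km.

157 km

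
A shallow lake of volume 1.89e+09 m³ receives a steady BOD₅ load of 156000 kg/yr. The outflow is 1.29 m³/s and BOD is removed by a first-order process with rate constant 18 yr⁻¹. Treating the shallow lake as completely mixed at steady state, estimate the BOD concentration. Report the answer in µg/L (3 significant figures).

4.58 µg/L

Outflow Q = 1.29 m³/s × 3.156e+07 s/yr = 4.071e+07 m³/yr.
Steady-state CSTR mass balance: W = Q·C + k·V·C, so C = W/(Q + kV).
Q + kV = 4.071e+07 + 18·1.89e+09 = 3.406e+10 m³/yr.
C = 156000/3.406e+10 = 4.58e-06 kg/m³ = 0.00458 mg/L = 4.58 µg/L.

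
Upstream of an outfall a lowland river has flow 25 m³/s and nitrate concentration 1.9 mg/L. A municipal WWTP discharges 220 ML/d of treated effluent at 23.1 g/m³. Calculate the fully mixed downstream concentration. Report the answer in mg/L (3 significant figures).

220 ML/d = 2.546 m³/s.
Conservation of mass across the mixing zone: C = (2.546·23.1 + 25·1.9) / (2.546 + 25) = 106.3/27.55 = 3.86 mg/L.

3.86 mg/L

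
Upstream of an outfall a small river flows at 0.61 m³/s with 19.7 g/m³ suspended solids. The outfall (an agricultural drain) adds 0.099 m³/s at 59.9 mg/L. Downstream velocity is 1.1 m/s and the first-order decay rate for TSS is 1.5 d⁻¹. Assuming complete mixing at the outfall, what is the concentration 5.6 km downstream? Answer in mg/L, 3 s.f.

After complete mixing, C₀ = (0.099·59.9 + 0.61·19.7) / 0.709 = 25.31 mg/L.
Travel time t = 5600 m / 1.1 m/s = 5091 s = 0.05892 d.
C = 25.31·exp(−1.5·0.05892) = 25.31·0.9154 = 23.17 mg/L.

23.2 mg/L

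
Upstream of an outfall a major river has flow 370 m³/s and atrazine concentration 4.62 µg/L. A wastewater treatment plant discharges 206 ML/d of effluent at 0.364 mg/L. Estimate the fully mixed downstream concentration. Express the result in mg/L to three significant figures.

0.00692 mg/L

206 ML/d = 2.384 m³/s.
4.62 µg/L = 0.00462 mg/L.
Flow-weighted mixing gives C = (2.384·0.364 + 370·0.00462) / (2.384 + 370) = 2.577/372.4 = 0.006921 mg/L.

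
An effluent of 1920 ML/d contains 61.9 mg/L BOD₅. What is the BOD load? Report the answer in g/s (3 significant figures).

1380 g/s

1920 ML/d = 22.22 m³/s.
Mass flux = Q·C = 22.22 m³/s × 61.9 g/m³ = 1376 g/s.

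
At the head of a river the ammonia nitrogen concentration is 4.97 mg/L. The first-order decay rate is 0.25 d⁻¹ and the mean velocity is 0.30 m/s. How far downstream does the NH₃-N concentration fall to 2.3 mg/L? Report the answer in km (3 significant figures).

79.9 km

From C = C₀·e^(−kt), t = ln(C₀/C)/k = ln(4.97/2.3)/0.25 = 0.7705/0.25 = 3.082 d.
Distance = v·t = 0.30 m/s × 2.663e+05 s = 7.989e+04 m = 79.89 km.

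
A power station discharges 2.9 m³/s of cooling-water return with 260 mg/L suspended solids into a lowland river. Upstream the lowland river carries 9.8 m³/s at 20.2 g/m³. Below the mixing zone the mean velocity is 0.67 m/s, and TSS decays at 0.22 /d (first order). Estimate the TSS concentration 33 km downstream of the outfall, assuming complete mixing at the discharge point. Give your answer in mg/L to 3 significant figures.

After complete mixing, C₀ = (2.9·260 + 9.8·20.2) / 12.7 = 74.96 mg/L.
Travel time t = 3.3e+04 m / 0.67 m/s = 4.925e+04 s = 0.5701 d.
C = 74.96·exp(−0.22·0.5701) = 74.96·0.8821 = 66.12 mg/L.

66.1 mg/L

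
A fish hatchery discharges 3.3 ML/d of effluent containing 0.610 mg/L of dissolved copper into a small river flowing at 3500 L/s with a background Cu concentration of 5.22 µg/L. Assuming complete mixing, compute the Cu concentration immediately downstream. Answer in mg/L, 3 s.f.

0.0117 mg/L

3.3 ML/d = 0.03819 m³/s.
3500 L/s = 3.5 m³/s.
5.22 µg/L = 0.00522 mg/L.
Conservation of mass across the mixing zone: C = (0.03819·0.61 + 3.5·0.00522) / (0.03819 + 3.5) = 0.04157/3.538 = 0.01175 mg/L.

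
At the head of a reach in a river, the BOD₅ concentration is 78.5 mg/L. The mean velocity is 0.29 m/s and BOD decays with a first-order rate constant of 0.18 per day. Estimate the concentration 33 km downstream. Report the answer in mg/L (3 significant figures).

61.9 mg/L

Travel time t = 33 km / 0.29 m/s = 3.3e+04/0.29 = 1.138e+05 s = 1.317 d.
First-order decay: C = 78.5·exp(−0.18·1.317) = 78.5·0.7889 = 61.93 mg/L.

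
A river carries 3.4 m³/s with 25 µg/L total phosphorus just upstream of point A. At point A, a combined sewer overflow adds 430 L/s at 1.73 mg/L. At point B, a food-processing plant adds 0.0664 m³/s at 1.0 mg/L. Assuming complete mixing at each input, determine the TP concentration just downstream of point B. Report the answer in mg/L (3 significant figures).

0.230 mg/L

25 µg/L = 0.025 mg/L.
430 L/s = 0.43 m³/s.
After input A: C = (3.4·0.025 + 0.43·1.73) / 3.83 = 0.2164 mg/L.
After input B: C = (3.83·0.2164 + 0.0664·1) / 3.896 = 0.2298 mg/L.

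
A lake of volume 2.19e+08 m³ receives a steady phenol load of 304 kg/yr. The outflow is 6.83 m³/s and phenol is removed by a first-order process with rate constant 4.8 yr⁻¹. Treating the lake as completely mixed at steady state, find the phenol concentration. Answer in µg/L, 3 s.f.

0.240 µg/L

Outflow Q = 6.83 m³/s × 3.156e+07 s/yr = 2.155e+08 m³/yr.
Steady-state CSTR mass balance: W = Q·C + k·V·C, so C = W/(Q + kV).
Q + kV = 2.155e+08 + 4.8·2.19e+08 = 1.267e+09 m³/yr.
C = 304/1.267e+09 = 2.4e-07 kg/m³ = 0.00024 mg/L = 0.24 µg/L.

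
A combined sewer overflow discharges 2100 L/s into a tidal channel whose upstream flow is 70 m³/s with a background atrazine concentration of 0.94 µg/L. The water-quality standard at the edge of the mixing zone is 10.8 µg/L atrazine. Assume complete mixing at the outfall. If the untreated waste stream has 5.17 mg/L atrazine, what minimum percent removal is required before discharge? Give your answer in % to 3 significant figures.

93.4 %

2100 L/s = 2.1 m³/s.
0.94 µg/L = 0.00094 mg/L.
10.8 µg/L = 0.0108 mg/L.
Mass balance: 0.0108·72.1 = 2.1·Cₑ + 70·0.00094.
Cₑ = (0.7787 − 0.0658) / 2.1 = 0.3395 mg/L.
Required removal = 1 − 0.3395/5.17 = 93.43 %.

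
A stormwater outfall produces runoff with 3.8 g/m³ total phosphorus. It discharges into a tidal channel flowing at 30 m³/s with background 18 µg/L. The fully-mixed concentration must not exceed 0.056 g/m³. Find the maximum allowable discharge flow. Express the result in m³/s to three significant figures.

18 µg/L = 0.018 mg/L.
Mass balance at complete mixing: C_std·(Q_w + Q_r) = Q_w·C_e + Q_r·C_b.
Rearranging, Q_w = Q_r·(C_std − C_b)/(C_e − C_std) = 30·(0.056 − 0.018) / (3.8 − 0.056) = 0.3045 m³/s.

0.304 m³/s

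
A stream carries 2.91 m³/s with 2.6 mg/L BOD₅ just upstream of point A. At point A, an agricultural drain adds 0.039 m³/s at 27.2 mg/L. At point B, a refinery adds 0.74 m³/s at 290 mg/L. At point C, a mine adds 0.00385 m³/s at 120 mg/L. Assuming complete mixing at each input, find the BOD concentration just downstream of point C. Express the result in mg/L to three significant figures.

60.6 mg/L

After input A: C = (2.91·2.6 + 0.039·27.2) / 2.949 = 2.925 mg/L.
After input B: C = (2.949·2.925 + 0.74·290) / 3.689 = 60.51 mg/L.
After input C: C = (3.689·60.51 + 0.00385·120) / 3.693 = 60.57 mg/L.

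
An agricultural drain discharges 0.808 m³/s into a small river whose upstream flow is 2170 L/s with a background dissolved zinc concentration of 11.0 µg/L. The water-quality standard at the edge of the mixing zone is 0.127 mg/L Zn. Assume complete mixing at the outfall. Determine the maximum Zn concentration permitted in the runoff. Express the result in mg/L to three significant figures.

0.439 mg/L

2170 L/s = 2.17 m³/s.
11.0 µg/L = 0.011 mg/L.
Mass balance: 0.127·2.978 = 0.808·Cₑ + 2.17·0.011.
Cₑ = (0.3782 − 0.02387) / 0.808 = 0.4385 mg/L.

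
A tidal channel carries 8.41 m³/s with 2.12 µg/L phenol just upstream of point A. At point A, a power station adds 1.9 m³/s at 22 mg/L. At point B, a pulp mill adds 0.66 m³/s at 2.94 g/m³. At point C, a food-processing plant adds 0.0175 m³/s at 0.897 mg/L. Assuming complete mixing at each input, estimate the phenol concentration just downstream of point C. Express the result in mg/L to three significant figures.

3.98 mg/L

2.12 µg/L = 0.00212 mg/L.
After input A: C = (8.41·0.00212 + 1.9·22) / 10.31 = 4.056 mg/L.
After input B: C = (10.31·4.056 + 0.66·2.94) / 10.97 = 3.989 mg/L.
After input C: C = (10.97·3.989 + 0.0175·0.897) / 10.99 = 3.984 mg/L.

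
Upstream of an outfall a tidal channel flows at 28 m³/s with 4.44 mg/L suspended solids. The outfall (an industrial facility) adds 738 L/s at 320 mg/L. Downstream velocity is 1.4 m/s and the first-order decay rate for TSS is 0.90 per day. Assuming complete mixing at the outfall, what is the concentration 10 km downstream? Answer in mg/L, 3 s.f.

11.6 mg/L

738 L/s = 0.738 m³/s.
After complete mixing, C₀ = (0.738·320 + 28·4.44) / 28.74 = 12.54 mg/L.
Travel time t = 1e+04 m / 1.4 m/s = 7143 s = 0.08267 d.
C = 12.54·exp(−0.90·0.08267) = 12.54·0.9283 = 11.64 mg/L.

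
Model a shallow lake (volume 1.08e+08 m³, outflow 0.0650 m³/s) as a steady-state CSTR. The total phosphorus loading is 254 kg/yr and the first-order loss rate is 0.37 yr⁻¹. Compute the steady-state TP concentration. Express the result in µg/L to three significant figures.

6.05 µg/L

Outflow Q = 0.0650 m³/s × 3.156e+07 s/yr = 2.051e+06 m³/yr.
Steady-state CSTR mass balance: W = Q·C + k·V·C, so C = W/(Q + kV).
Q + kV = 2.051e+06 + 0.37·1.08e+08 = 4.201e+07 m³/yr.
C = 254/4.201e+07 = 6.046e-06 kg/m³ = 0.006046 mg/L = 6.046 µg/L.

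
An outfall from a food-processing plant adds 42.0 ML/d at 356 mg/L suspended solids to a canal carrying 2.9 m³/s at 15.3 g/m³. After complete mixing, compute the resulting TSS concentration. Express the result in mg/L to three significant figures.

64.2 mg/L

42.0 ML/d = 0.4861 m³/s.
Conservation of mass across the mixing zone: C = (0.4861·356 + 2.9·15.3) / (0.4861 + 2.9) = 217.4/3.386 = 64.21 mg/L.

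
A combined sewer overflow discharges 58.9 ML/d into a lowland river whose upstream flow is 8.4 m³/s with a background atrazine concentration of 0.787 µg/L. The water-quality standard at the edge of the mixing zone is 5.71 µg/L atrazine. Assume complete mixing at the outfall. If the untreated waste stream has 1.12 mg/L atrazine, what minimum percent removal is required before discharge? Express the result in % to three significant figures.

58.9 ML/d = 0.6817 m³/s.
0.787 µg/L = 0.000787 mg/L.
5.71 µg/L = 0.00571 mg/L.
Mass balance: 0.00571·9.082 = 0.6817·Cₑ + 8.4·0.000787.
Cₑ = (0.05186 − 0.006611) / 0.6817 = 0.06637 mg/L.
Required removal = 1 − 0.06637/1.12 = 94.07 %.

94.1 %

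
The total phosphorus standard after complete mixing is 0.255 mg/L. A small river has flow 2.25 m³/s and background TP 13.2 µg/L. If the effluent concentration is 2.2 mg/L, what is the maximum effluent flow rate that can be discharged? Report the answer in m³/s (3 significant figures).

13.2 µg/L = 0.0132 mg/L.
Mass balance at complete mixing: C_std·(Q_w + Q_r) = Q_w·C_e + Q_r·C_b.
Rearranging, Q_w = Q_r·(C_std − C_b)/(C_e − C_std) = 2.25·(0.255 − 0.0132) / (2.2 − 0.255) = 0.2797 m³/s.

0.280 m³/s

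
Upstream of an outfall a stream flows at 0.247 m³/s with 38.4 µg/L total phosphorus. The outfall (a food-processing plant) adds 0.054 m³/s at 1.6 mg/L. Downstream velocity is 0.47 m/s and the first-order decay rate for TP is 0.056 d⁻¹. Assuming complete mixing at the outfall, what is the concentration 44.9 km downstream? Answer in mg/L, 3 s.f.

38.4 µg/L = 0.0384 mg/L.
After complete mixing, C₀ = (0.054·1.6 + 0.247·0.0384) / 0.301 = 0.3186 mg/L.
Travel time t = 4.49e+04 m / 0.47 m/s = 9.553e+04 s = 1.106 d.
C = 0.3186·exp(−0.056·1.106) = 0.3186·0.94 = 0.2994 mg/L.

0.299 mg/L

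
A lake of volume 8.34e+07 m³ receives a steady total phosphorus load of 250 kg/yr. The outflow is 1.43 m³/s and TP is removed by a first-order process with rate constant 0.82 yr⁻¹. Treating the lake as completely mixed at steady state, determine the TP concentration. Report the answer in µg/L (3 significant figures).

Outflow Q = 1.43 m³/s × 3.156e+07 s/yr = 4.513e+07 m³/yr.
Steady-state CSTR mass balance: W = Q·C + k·V·C, so C = W/(Q + kV).
Q + kV = 4.513e+07 + 0.82·8.34e+07 = 1.135e+08 m³/yr.
C = 250/1.135e+08 = 2.202e-06 kg/m³ = 0.002202 mg/L = 2.202 µg/L.

2.20 µg/L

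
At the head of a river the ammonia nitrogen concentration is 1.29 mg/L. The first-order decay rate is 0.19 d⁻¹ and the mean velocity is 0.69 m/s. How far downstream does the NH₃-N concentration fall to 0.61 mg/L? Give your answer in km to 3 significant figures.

From C = C₀·e^(−kt), t = ln(C₀/C)/k = ln(1.29/0.61)/0.19 = 0.7489/0.19 = 3.942 d.
Distance = v·t = 0.69 m/s × 3.406e+05 s = 2.35e+05 m = 235 km.

235 km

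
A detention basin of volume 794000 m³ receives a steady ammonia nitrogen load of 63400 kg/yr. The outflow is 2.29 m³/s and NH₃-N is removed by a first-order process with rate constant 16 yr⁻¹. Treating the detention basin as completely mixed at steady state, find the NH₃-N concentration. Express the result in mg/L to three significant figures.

Outflow Q = 2.29 m³/s × 3.156e+07 s/yr = 7.227e+07 m³/yr.
Steady-state CSTR mass balance: W = Q·C + k·V·C, so C = W/(Q + kV).
Q + kV = 7.227e+07 + 16·794000 = 8.497e+07 m³/yr.
C = 63400/8.497e+07 = 0.0007461 kg/m³ = 0.7461 mg/L.

0.746 mg/L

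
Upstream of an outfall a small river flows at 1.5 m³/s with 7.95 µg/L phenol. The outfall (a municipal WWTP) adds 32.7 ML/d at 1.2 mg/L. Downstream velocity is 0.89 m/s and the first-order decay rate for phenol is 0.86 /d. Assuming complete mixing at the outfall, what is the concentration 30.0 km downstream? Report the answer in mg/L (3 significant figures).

0.177 mg/L

32.7 ML/d = 0.3785 m³/s.
7.95 µg/L = 0.00795 mg/L.
After complete mixing, C₀ = (0.3785·1.2 + 1.5·0.00795) / 1.878 = 0.2481 mg/L.
Travel time t = 3e+04 m / 0.89 m/s = 3.371e+04 s = 0.3901 d.
C = 0.2481·exp(−0.86·0.3901) = 0.2481·0.715 = 0.1774 mg/L.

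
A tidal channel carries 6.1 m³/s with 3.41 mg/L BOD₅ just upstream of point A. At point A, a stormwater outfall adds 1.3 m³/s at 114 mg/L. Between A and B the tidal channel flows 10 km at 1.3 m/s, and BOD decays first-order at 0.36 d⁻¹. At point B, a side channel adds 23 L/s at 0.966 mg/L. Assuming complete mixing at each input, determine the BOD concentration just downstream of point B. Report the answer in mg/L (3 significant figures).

22.1 mg/L

After input A: C = (6.1·3.41 + 1.3·114) / 7.4 = 22.84 mg/L.
Over the 10 km reach to input B (t = 7692 s = 0.08903 d), decay gives C = 22.84·exp(−0.36·0.08903) = 22.12 mg/L.
23 L/s = 0.023 m³/s.
After input B: C = (7.4·22.12 + 0.023·0.966) / 7.423 = 22.05 mg/L.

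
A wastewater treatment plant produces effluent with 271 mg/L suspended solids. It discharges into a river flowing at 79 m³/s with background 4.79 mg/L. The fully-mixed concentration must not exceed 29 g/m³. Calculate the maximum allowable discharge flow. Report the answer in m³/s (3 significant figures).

7.90 m³/s

Mass balance at complete mixing: C_std·(Q_w + Q_r) = Q_w·C_e + Q_r·C_b.
Rearranging, Q_w = Q_r·(C_std − C_b)/(C_e − C_std) = 79·(29 − 4.79) / (271 − 29) = 7.903 m³/s.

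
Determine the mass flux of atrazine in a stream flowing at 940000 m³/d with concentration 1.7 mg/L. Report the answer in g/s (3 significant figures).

940000 m³/d = 10.88 m³/s.
Mass flux = Q·C = 10.88 m³/s × 1.7 g/m³ = 18.5 g/s.

18.5 g/s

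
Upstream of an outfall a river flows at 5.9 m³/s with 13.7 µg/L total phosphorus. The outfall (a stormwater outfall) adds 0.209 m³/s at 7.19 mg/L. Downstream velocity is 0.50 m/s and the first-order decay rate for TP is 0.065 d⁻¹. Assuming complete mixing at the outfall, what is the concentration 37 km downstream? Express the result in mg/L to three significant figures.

13.7 µg/L = 0.0137 mg/L.
After complete mixing, C₀ = (0.209·7.19 + 5.9·0.0137) / 6.109 = 0.2592 mg/L.
Travel time t = 3.7e+04 m / 0.50 m/s = 7.4e+04 s = 0.8565 d.
C = 0.2592·exp(−0.065·0.8565) = 0.2592·0.9458 = 0.2452 mg/L.

0.245 mg/L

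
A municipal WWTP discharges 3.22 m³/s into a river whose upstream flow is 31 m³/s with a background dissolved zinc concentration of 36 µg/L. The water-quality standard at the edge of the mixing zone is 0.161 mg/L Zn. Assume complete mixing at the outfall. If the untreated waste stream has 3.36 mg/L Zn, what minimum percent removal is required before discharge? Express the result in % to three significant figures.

59.4 %

36 µg/L = 0.036 mg/L.
Mass balance: 0.161·34.22 = 3.22·Cₑ + 31·0.036.
Cₑ = (5.509 − 1.116) / 3.22 = 1.364 mg/L.
Required removal = 1 − 1.364/3.36 = 59.39 %.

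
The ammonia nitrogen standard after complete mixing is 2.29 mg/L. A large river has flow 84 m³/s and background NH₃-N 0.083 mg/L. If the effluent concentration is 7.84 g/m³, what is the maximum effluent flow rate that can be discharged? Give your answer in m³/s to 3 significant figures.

33.4 m³/s

Mass balance at complete mixing: C_std·(Q_w + Q_r) = Q_w·C_e + Q_r·C_b.
Rearranging, Q_w = Q_r·(C_std − C_b)/(C_e − C_std) = 84·(2.29 − 0.083) / (7.84 − 2.29) = 33.4 m³/s.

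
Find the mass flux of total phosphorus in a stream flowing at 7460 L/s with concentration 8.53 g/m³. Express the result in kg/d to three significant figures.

5500 kg/d

7460 L/s = 7.46 m³/s.
Mass flux = Q·C = 7.46 m³/s × 8.53 g/m³ = 63.63 g/s.
= 63.63 g/s × 86.4 = 5498 kg/d.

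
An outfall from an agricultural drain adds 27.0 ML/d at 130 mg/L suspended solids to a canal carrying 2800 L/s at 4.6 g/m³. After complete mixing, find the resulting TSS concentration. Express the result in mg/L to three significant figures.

27.0 ML/d = 0.3125 m³/s.
2800 L/s = 2.8 m³/s.
By mass balance at complete mixing, C = (0.3125·130 + 2.8·4.6) / (0.3125 + 2.8) = 53.51/3.113 = 17.19 mg/L.

17.2 mg/L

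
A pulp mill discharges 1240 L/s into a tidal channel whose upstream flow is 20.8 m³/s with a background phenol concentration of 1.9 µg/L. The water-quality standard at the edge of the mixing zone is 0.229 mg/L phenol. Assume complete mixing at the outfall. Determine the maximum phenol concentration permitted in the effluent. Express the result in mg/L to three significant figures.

4.04 mg/L

1240 L/s = 1.24 m³/s.
1.9 µg/L = 0.0019 mg/L.
Mass balance: 0.229·22.04 = 1.24·Cₑ + 20.8·0.0019.
Cₑ = (5.047 − 0.03952) / 1.24 = 4.038 mg/L.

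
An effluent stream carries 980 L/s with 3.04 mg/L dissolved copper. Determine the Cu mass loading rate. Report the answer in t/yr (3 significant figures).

94.0 t/yr

980 L/s = 0.98 m³/s.
Mass flux = Q·C = 0.98 m³/s × 3.04 g/m³ = 2.979 g/s.
= 2.979 g/s × 31.56 = 94.02 t/yr.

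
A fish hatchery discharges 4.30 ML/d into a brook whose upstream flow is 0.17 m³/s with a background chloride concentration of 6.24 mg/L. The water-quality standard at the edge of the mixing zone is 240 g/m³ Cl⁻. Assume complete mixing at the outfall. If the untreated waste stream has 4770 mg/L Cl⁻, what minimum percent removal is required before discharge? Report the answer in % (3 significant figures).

78.2 %

4.30 ML/d = 0.04977 m³/s.
Mass balance: 240·0.2198 = 0.04977·Cₑ + 0.17·6.24.
Cₑ = (52.74 − 1.061) / 0.04977 = 1038 mg/L.
Required removal = 1 − 1038/4770 = 78.23 %.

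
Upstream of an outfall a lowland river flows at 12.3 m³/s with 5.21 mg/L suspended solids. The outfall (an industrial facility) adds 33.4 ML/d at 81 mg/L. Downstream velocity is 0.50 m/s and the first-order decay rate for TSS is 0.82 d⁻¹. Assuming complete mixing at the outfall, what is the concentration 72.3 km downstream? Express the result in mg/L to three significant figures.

33.4 ML/d = 0.3866 m³/s.
After complete mixing, C₀ = (0.3866·81 + 12.3·5.21) / 12.69 = 7.519 mg/L.
Travel time t = 7.23e+04 m / 0.50 m/s = 1.446e+05 s = 1.674 d.
C = 7.519·exp(−0.82·1.674) = 7.519·0.2535 = 1.906 mg/L.

1.91 mg/L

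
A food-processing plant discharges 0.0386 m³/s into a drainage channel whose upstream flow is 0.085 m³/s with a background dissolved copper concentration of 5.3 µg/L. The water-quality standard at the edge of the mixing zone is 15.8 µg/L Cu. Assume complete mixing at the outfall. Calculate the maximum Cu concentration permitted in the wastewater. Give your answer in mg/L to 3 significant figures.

0.0389 mg/L

5.3 µg/L = 0.0053 mg/L.
15.8 µg/L = 0.0158 mg/L.
Mass balance: 0.0158·0.1236 = 0.0386·Cₑ + 0.085·0.0053.
Cₑ = (0.001953 − 0.0004505) / 0.0386 = 0.03892 mg/L.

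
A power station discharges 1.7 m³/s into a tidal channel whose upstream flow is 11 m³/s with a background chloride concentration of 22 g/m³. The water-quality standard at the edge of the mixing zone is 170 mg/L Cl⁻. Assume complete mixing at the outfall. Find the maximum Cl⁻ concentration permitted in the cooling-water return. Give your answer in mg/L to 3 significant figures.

1130 mg/L

Mass balance: 170·12.7 = 1.7·Cₑ + 11·22.
Cₑ = (2159 − 242) / 1.7 = 1128 mg/L.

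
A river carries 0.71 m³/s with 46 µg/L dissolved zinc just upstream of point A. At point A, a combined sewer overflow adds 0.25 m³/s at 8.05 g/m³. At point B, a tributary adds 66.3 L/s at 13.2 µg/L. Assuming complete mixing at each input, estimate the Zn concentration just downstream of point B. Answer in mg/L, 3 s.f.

1.99 mg/L

46 µg/L = 0.046 mg/L.
After input A: C = (0.71·0.046 + 0.25·8.05) / 0.96 = 2.13 mg/L.
66.3 L/s = 0.0663 m³/s.
13.2 µg/L = 0.0132 mg/L.
After input B: C = (0.96·2.13 + 0.0663·0.0132) / 1.026 = 1.994 mg/L.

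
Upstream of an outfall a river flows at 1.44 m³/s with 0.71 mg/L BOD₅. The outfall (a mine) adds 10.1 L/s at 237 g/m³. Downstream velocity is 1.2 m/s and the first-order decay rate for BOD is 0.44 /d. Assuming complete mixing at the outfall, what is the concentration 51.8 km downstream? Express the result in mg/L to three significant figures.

1.89 mg/L

10.1 L/s = 0.0101 m³/s.
After complete mixing, C₀ = (0.0101·237 + 1.44·0.71) / 1.45 = 2.356 mg/L.
Travel time t = 5.18e+04 m / 1.2 m/s = 4.317e+04 s = 0.4996 d.
C = 2.356·exp(−0.44·0.4996) = 2.356·0.8027 = 1.891 mg/L.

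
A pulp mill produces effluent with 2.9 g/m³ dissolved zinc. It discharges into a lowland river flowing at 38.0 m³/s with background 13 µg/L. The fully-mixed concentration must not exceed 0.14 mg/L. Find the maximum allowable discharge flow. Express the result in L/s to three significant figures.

1750 L/s

13 µg/L = 0.013 mg/L.
Mass balance at complete mixing: C_std·(Q_w + Q_r) = Q_w·C_e + Q_r·C_b.
Rearranging, Q_w = Q_r·(C_std − C_b)/(C_e − C_std) = 38.0·(0.14 − 0.013) / (2.9 − 0.14) = 1.749 m³/s.
= 1749 L/s.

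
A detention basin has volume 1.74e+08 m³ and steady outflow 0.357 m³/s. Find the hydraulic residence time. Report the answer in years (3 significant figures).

Q = 0.357 m³/s × 3.156e+07 s/yr = 1.127e+07 m³/yr.
Hydraulic residence time τ = V/Q = 1.74e+08/1.127e+07 = 15.44 yr.

15.4 yr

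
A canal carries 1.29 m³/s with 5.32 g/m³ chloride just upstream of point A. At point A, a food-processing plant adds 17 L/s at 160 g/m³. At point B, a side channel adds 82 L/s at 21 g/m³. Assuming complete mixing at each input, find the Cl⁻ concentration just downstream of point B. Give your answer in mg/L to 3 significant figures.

8.14 mg/L

17 L/s = 0.017 m³/s.
After input A: C = (1.29·5.32 + 0.017·160) / 1.307 = 7.332 mg/L.
82 L/s = 0.082 m³/s.
After input B: C = (1.307·7.332 + 0.082·21) / 1.389 = 8.139 mg/L.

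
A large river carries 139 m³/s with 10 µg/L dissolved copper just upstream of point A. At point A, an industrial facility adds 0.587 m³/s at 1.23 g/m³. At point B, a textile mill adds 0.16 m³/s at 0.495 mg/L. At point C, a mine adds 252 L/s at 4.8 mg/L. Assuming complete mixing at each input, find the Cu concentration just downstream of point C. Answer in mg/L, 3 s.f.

0.0243 mg/L

10 µg/L = 0.01 mg/L.
After input A: C = (139·0.01 + 0.587·1.23) / 139.6 = 0.01513 mg/L.
After input B: C = (139.6·0.01513 + 0.16·0.495) / 139.7 = 0.01568 mg/L.
252 L/s = 0.252 m³/s.
After input C: C = (139.7·0.01568 + 0.252·4.8) / 140 = 0.02429 mg/L.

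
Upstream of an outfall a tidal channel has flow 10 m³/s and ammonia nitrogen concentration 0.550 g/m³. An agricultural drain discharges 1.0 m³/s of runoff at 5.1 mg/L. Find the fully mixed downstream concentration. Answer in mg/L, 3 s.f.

Conservation of mass across the mixing zone: C = (1·5.1 + 10·0.55) / (1 + 10) = 10.6/11 = 0.9636 mg/L.

0.964 mg/L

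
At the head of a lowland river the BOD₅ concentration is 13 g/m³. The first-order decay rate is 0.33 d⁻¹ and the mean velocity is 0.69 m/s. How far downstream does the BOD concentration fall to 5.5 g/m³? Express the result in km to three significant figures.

155 km

From C = C₀·e^(−kt), t = ln(C₀/C)/k = ln(13/5.5)/0.33 = 0.8602/0.33 = 2.607 d.
Distance = v·t = 0.69 m/s × 2.252e+05 s = 1.554e+05 m = 155.4 km.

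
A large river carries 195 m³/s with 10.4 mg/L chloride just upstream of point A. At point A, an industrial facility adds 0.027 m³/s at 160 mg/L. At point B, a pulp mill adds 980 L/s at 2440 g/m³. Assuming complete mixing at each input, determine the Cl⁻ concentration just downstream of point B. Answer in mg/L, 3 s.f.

22.6 mg/L

After input A: C = (195·10.4 + 0.027·160) / 195 = 10.42 mg/L.
980 L/s = 0.98 m³/s.
After input B: C = (195·10.42 + 0.98·2440) / 196 = 22.57 mg/L.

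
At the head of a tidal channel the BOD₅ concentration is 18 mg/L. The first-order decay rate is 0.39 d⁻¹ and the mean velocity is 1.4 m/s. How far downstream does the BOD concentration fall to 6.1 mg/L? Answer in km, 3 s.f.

336 km

From C = C₀·e^(−kt), t = ln(C₀/C)/k = ln(18/6.1)/0.39 = 1.082/0.39 = 2.775 d.
Distance = v·t = 1.4 m/s × 2.397e+05 s = 3.356e+05 m = 335.6 km.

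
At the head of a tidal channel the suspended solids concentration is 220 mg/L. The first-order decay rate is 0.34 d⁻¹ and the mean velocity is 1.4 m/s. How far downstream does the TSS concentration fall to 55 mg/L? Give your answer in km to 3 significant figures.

493 km

From C = C₀·e^(−kt), t = ln(C₀/C)/k = ln(220/55)/0.34 = 1.386/0.34 = 4.077 d.
Distance = v·t = 1.4 m/s × 3.523e+05 s = 4.932e+05 m = 493.2 km.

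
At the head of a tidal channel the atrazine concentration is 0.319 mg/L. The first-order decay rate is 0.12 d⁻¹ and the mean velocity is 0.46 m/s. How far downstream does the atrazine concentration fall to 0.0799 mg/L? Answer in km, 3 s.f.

From C = C₀·e^(−kt), t = ln(C₀/C)/k = ln(0.319/0.0799)/0.12 = 1.384/0.12 = 11.54 d.
Distance = v·t = 0.46 m/s × 9.968e+05 s = 4.585e+05 m = 458.5 km.

459 km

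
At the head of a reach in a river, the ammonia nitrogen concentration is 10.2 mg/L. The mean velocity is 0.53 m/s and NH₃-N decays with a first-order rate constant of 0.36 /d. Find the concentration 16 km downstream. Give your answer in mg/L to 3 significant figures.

8.99 mg/L

Travel time t = 16 km / 0.53 m/s = 1.6e+04/0.53 = 3.019e+04 s = 0.3494 d.
First-order decay: C = 10.2·exp(−0.36·0.3494) = 10.2·0.8818 = 8.994 mg/L.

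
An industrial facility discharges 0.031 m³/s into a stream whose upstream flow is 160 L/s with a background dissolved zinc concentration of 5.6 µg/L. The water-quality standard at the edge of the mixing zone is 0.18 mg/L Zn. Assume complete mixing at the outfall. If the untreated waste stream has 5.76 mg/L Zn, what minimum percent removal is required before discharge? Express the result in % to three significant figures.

81.2 %

160 L/s = 0.16 m³/s.
5.6 µg/L = 0.0056 mg/L.
Mass balance: 0.18·0.191 = 0.031·Cₑ + 0.16·0.0056.
Cₑ = (0.03438 − 0.000896) / 0.031 = 1.08 mg/L.
Required removal = 1 − 1.08/5.76 = 81.25 %.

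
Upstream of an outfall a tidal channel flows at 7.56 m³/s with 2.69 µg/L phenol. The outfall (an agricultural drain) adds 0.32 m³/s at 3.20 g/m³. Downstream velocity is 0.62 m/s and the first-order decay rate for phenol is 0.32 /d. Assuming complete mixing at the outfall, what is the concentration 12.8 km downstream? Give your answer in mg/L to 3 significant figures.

2.69 µg/L = 0.00269 mg/L.
After complete mixing, C₀ = (0.32·3.2 + 7.56·0.00269) / 7.88 = 0.1325 mg/L.
Travel time t = 1.28e+04 m / 0.62 m/s = 2.065e+04 s = 0.2389 d.
C = 0.1325·exp(−0.32·0.2389) = 0.1325·0.9264 = 0.1228 mg/L.

0.123 mg/L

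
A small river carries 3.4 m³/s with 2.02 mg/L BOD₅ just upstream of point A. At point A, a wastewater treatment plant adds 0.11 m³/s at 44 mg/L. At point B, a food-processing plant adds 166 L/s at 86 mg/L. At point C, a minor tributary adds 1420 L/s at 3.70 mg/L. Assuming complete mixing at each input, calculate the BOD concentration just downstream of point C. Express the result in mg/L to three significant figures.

After input A: C = (3.4·2.02 + 0.11·44) / 3.51 = 3.336 mg/L.
166 L/s = 0.166 m³/s.
After input B: C = (3.51·3.336 + 0.166·86) / 3.676 = 7.069 mg/L.
1420 L/s = 1.42 m³/s.
After input C: C = (3.676·7.069 + 1.42·3.7) / 5.096 = 6.13 mg/L.

6.13 mg/L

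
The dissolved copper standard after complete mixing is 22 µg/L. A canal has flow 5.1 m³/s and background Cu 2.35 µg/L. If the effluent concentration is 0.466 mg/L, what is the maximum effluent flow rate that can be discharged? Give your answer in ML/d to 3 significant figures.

2.35 µg/L = 0.00235 mg/L.
22 µg/L = 0.022 mg/L.
Mass balance at complete mixing: C_std·(Q_w + Q_r) = Q_w·C_e + Q_r·C_b.
Rearranging, Q_w = Q_r·(C_std − C_b)/(C_e − C_std) = 5.1·(0.022 − 0.00235) / (0.466 − 0.022) = 0.2257 m³/s.
= 19.5 ML/d.

19.5 ML/d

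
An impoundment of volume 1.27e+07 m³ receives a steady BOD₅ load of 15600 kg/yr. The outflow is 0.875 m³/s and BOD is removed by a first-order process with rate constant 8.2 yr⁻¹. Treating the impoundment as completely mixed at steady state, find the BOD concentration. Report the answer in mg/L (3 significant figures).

0.118 mg/L

Outflow Q = 0.875 m³/s × 3.156e+07 s/yr = 2.761e+07 m³/yr.
Steady-state CSTR mass balance: W = Q·C + k·V·C, so C = W/(Q + kV).
Q + kV = 2.761e+07 + 8.2·1.27e+07 = 1.318e+08 m³/yr.
C = 15600/1.318e+08 = 0.0001184 kg/m³ = 0.1184 mg/L.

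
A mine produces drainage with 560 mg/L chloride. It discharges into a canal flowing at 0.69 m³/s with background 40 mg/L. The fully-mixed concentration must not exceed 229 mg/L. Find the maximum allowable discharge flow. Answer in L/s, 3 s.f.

394 L/s

Mass balance at complete mixing: C_std·(Q_w + Q_r) = Q_w·C_e + Q_r·C_b.
Rearranging, Q_w = Q_r·(C_std − C_b)/(C_e − C_std) = 0.69·(229 − 40) / (560 − 229) = 0.394 m³/s.
= 394 L/s.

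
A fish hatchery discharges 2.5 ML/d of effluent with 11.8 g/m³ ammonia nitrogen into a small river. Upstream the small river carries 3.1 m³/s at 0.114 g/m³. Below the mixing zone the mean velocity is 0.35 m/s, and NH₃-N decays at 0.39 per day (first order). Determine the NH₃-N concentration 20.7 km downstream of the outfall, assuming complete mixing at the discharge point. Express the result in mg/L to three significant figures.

2.5 ML/d = 0.02894 m³/s.
After complete mixing, C₀ = (0.02894·11.8 + 3.1·0.114) / 3.129 = 0.2221 mg/L.
Travel time t = 2.07e+04 m / 0.35 m/s = 5.914e+04 s = 0.6845 d.
C = 0.2221·exp(−0.39·0.6845) = 0.2221·0.7657 = 0.17 mg/L.

0.170 mg/L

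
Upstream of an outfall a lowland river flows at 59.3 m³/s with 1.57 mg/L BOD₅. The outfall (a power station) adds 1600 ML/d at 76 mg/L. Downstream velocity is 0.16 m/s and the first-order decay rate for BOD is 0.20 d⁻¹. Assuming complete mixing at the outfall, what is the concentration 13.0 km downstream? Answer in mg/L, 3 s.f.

16.0 mg/L

1600 ML/d = 18.52 m³/s.
After complete mixing, C₀ = (18.52·76 + 59.3·1.57) / 77.82 = 19.28 mg/L.
Travel time t = 1.3e+04 m / 0.16 m/s = 8.125e+04 s = 0.9404 d.
C = 19.28·exp(−0.20·0.9404) = 19.28·0.8285 = 15.98 mg/L.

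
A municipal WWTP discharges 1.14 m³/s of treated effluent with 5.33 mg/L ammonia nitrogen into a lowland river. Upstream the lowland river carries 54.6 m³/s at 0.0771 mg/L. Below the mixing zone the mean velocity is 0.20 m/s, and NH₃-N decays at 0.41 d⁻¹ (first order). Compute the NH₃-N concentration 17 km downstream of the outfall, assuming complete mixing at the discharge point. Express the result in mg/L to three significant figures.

After complete mixing, C₀ = (1.14·5.33 + 54.6·0.0771) / 55.74 = 0.1845 mg/L.
Travel time t = 1.7e+04 m / 0.20 m/s = 8.5e+04 s = 0.9838 d.
C = 0.1845·exp(−0.41·0.9838) = 0.1845·0.6681 = 0.1233 mg/L.

0.123 mg/L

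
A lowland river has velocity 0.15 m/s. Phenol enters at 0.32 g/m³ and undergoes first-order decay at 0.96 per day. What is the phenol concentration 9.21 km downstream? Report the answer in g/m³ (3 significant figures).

0.162 g/m³

Travel time t = 9.21 km / 0.15 m/s = 9210/0.15 = 6.14e+04 s = 0.7106 d.
First-order decay: C = 0.32·exp(−0.96·0.7106) = 0.32·0.5055 = 0.1618 g/m³.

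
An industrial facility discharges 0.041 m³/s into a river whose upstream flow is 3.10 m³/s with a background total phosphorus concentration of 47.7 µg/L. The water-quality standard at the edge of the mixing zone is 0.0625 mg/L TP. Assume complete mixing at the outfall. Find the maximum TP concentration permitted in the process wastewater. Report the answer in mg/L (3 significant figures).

47.7 µg/L = 0.0477 mg/L.
Mass balance: 0.0625·3.141 = 0.041·Cₑ + 3.1·0.0477.
Cₑ = (0.1963 − 0.1479) / 0.041 = 1.182 mg/L.

1.18 mg/L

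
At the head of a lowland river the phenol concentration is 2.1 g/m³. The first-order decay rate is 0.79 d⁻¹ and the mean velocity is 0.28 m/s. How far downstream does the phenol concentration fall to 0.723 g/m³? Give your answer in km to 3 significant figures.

From C = C₀·e^(−kt), t = ln(C₀/C)/k = ln(2.1/0.723)/0.79 = 1.066/0.79 = 1.35 d.
Distance = v·t = 0.28 m/s × 1.166e+05 s = 3.265e+04 m = 32.65 km.

32.7 km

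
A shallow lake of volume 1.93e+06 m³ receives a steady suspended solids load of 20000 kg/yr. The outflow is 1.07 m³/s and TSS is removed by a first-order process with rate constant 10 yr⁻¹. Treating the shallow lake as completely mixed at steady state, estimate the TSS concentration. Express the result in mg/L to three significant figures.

Outflow Q = 1.07 m³/s × 3.156e+07 s/yr = 3.377e+07 m³/yr.
Steady-state CSTR mass balance: W = Q·C + k·V·C, so C = W/(Q + kV).
Q + kV = 3.377e+07 + 10·1.93e+06 = 5.307e+07 m³/yr.
C = 20000/5.307e+07 = 0.0003769 kg/m³ = 0.3769 mg/L.

0.377 mg/L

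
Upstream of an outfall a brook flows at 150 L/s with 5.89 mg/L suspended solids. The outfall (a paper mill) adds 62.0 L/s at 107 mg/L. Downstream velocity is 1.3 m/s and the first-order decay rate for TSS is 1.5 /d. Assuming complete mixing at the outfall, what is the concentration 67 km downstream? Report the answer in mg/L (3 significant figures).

62.0 L/s = 0.062 m³/s.
150 L/s = 0.15 m³/s.
After complete mixing, C₀ = (0.062·107 + 0.15·5.89) / 0.212 = 35.46 mg/L.
Travel time t = 6.7e+04 m / 1.3 m/s = 5.154e+04 s = 0.5965 d.
C = 35.46·exp(−1.5·0.5965) = 35.46·0.4087 = 14.49 mg/L.

14.5 mg/L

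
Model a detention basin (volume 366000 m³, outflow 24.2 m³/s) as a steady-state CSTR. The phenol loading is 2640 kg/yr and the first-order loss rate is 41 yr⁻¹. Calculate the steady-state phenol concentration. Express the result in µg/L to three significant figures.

Outflow Q = 24.2 m³/s × 3.156e+07 s/yr = 7.637e+08 m³/yr.
Steady-state CSTR mass balance: W = Q·C + k·V·C, so C = W/(Q + kV).
Q + kV = 7.637e+08 + 41·366000 = 7.787e+08 m³/yr.
C = 2640/7.787e+08 = 3.39e-06 kg/m³ = 0.00339 mg/L = 3.39 µg/L.

3.39 µg/L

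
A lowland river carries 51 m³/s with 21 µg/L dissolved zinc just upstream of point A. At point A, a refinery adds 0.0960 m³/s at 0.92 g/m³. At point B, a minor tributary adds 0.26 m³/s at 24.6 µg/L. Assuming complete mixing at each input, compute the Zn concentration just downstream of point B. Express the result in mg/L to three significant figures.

0.0227 mg/L

21 µg/L = 0.021 mg/L.
After input A: C = (51·0.021 + 0.096·0.92) / 51.1 = 0.02269 mg/L.
24.6 µg/L = 0.0246 mg/L.
After input B: C = (51.1·0.02269 + 0.26·0.0246) / 51.36 = 0.0227 mg/L.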